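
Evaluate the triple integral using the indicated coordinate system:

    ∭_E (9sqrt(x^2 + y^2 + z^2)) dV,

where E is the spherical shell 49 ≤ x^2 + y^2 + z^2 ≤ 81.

In spherical coordinates, x = ρ sin(φ) cos(θ), y = ρ sin(φ) sin(θ), z = ρ cos(φ), and dV = ρ^2 sin(φ) dρ dφ dθ.

The integrand becomes 9ρ, so

    ∭_E (9sqrt(x^2 + y^2 + z^2)) dV = ∫_{0}^{2π} ∫_{0}^{π} ∫_{7}^{9} (9ρ) · ρ^2 sin(φ) dρ dφ dθ.

Inner (ρ): 9360sin(φ).
Middle (φ): 18720.
Outer (θ): 37440π.

Therefore the triple integral equals 37440π.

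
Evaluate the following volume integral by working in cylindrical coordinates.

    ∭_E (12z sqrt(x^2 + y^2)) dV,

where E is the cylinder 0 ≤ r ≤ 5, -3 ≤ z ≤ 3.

In cylindrical coordinates, x = r cos(θ), y = r sin(θ), z = z, and dV = r dr dθ dz.

The integrand becomes 12r z, so

    ∭_E (12z sqrt(x^2 + y^2)) dV = ∫_{0}^{2π} ∫_{0}^{5} ∫_{-3}^{3} (12r z) · r dz dr dθ.

Inner (z): 0.
Middle (r from 0 to 5): 0.
Outer (θ): 0.

Therefore the triple integral equals 0.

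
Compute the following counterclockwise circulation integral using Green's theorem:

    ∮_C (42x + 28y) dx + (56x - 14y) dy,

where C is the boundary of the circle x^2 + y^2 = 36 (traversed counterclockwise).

Green's theorem converts the closed line integral into a double integral over the enclosed region D:

    ∮_C P dx + Q dy = ∬_D (∂Q/∂x - ∂P/∂y) dA.

Here P = 42x + 28y, Q = 56x - 14y, so

    ∂Q/∂x = 56,    ∂P/∂y = 28,
    ∂Q/∂x - ∂P/∂y = 28.

D is the region x^2 + y^2 ≤ 36. Evaluating the double integral:

In polar coordinates (x = r cos θ, y = r sin θ, dA = r dr dθ) the integrand becomes 28, so

    ∬_D (28) dA = ∫_0^{2π} ∫_0^{6} (28) · r dr dθ.

Inner (r from 0 to 6): 504.
Outer (θ from 0 to 2π): 1008π.

Therefore ∮_C P dx + Q dy = 1008π.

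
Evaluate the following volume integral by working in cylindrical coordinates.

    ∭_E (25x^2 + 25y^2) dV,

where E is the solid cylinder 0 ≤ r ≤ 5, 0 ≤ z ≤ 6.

In cylindrical coordinates, x = r cos(θ), y = r sin(θ), z = z, and dV = r dr dθ dz.

The integrand becomes 25r^2, so

    ∭_E (25x^2 + 25y^2) dV = ∫_{0}^{2π} ∫_{0}^{5} ∫_{0}^{6} (25r^2) · r dz dr dθ.

Inner (z): 150r^3.
Middle (r from 0 to 5): 46875/2.
Outer (θ): 46875π.

Therefore the triple integral equals 46875π.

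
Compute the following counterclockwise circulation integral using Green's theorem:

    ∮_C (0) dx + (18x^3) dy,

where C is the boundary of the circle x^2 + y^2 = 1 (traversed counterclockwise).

Green's theorem converts the closed line integral into a double integral over the enclosed region D:

    ∮_C P dx + Q dy = ∬_D (∂Q/∂x - ∂P/∂y) dA.

Here P = 0, Q = 18x^3, so

    ∂Q/∂x = 54x^2,    ∂P/∂y = 0,
    ∂Q/∂x - ∂P/∂y = 54x^2.

D is the region x^2 + y^2 ≤ 1. Evaluating the double integral:

In polar coordinates (x = r cos θ, y = r sin θ, dA = r dr dθ) the integrand becomes 54r^2cos(θ)^2, so

    ∬_D (54x^2) dA = ∫_0^{2π} ∫_0^{1} (54r^2cos(θ)^2) · r dr dθ.

Inner (r from 0 to 1): 27cos(θ)^2/2.
Outer (θ from 0 to 2π): 27π/2.

Therefore ∮_C P dx + Q dy = 27π/2.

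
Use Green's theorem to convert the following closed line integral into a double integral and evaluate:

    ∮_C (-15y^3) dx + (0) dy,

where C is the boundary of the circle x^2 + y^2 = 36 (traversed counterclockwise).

Green's theorem converts the closed line integral into a double integral over the enclosed region D:

    ∮_C P dx + Q dy = ∬_D (∂Q/∂x - ∂P/∂y) dA.

Here P = -15y^3, Q = 0, so

    ∂Q/∂x = 0,    ∂P/∂y = -45y^2,
    ∂Q/∂x - ∂P/∂y = 45y^2.

D is the region x^2 + y^2 ≤ 36. Evaluating the double integral:

In polar coordinates (x = r cos θ, y = r sin θ, dA = r dr dθ) the integrand becomes 45r^2sin(θ)^2, so

    ∬_D (45y^2) dA = ∫_0^{2π} ∫_0^{6} (45r^2sin(θ)^2) · r dr dθ.

Inner (r from 0 to 6): 14580sin(θ)^2.
Outer (θ from 0 to 2π): 14580π.

Therefore ∮_C P dx + Q dy = 14580π.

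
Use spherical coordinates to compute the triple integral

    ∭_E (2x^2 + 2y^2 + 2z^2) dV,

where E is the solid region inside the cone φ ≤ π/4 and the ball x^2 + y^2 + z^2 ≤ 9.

In spherical coordinates, x = ρ sin(φ) cos(θ), y = ρ sin(φ) sin(θ), z = ρ cos(φ), and dV = ρ^2 sin(φ) dρ dφ dθ.

The integrand becomes 2ρ^2, so

    ∭_E (2x^2 + 2y^2 + 2z^2) dV = ∫_{0}^{2π} ∫_{0}^{π/4} ∫_{0}^{3} (2ρ^2) · ρ^2 sin(φ) dρ dφ dθ.

Inner (ρ): 486sin(φ)/5.
Middle (φ): 486/5 - 243sqrt(2)/5.
Outer (θ): 486π (2 - sqrt(2))/5.

Therefore the triple integral equals 486π (2 - sqrt(2))/5.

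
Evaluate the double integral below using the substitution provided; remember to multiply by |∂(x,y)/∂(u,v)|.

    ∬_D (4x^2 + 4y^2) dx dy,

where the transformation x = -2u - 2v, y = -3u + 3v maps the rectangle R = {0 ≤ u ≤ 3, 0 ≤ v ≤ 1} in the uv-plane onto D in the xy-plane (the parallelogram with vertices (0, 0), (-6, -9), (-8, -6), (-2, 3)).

Compute the Jacobian determinant of (x, y) with respect to (u, v):

    ∂(x,y)/∂(u,v) = | -2  -2 | = (-2)(3) - (-2)(-3) = -12.
                   | -3  3 |

Its absolute value is |J| = 12 (the area scaling factor).

Substituting x = -2u - 2v, y = -3u + 3v into the integrand,

    4x^2 + 4y^2 → 52u^2 - 40u v + 52v^2,

so the integral becomes

    ∬_R (52u^2 - 40u v + 52v^2) · |J| du dv = ∫_0^3 ∫_0^1 (624u^2 - 480u v + 624v^2) dv du.

Inner (v): 624u^2 - 240u + 208.
Outer (u): 5160.

Therefore ∬_D (4x^2 + 4y^2) dx dy = 5160.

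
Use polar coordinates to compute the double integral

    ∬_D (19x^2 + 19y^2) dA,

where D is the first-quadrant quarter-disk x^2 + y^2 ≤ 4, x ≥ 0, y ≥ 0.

The region D is 0 ≤ r ≤ 2, 0 ≤ θ ≤ π/2 in polar coordinates, where x = r cos(θ), y = r sin(θ), and dA = r dr dθ.

Under the substitution, the integrand becomes 19r^2, so

    ∬_D (19x^2 + 19y^2) dA = ∫_{0}^{π/2} ∫_{0}^{2} (19r^2) · r dr dθ.

Inner integral (in r): ∫_{0}^{2} (19r^2) · r dr = 76.

Outer integral (in θ): ∫_{0}^{π/2} (76) dθ = 38π.

Therefore ∬_D (19x^2 + 19y^2) dA = 38π.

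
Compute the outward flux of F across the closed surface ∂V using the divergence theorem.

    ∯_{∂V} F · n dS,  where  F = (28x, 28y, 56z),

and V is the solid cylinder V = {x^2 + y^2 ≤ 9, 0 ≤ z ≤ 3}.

By the divergence theorem,

    ∯_{∂V} F · n dS = ∭_V (∇ · F) dV.

Compute the divergence:
    ∇ · F = ∂F_x/∂x + ∂F_y/∂y + ∂F_z/∂z = 28 + 28 + 56 = 112.

In cylindrical coordinates, x = r cos(θ), y = r sin(θ), z = z, dV = r dr dθ dz, with 0 ≤ r ≤ 3, 0 ≤ θ ≤ 2π, 0 ≤ z ≤ 3.

The integrand, after substitution and multiplying by the volume element, becomes (112) · r, so

    ∭_V (∇·F) dV = ∫_0^{2π} ∫_0^{3} ∫_0^{3} (112) · r dz dr dθ.

Inner (z from 0 to 3): 336r.
Middle (r from 0 to 3): 1512.
Outer (θ from 0 to 2π): 3024π.

Therefore ∯_{∂V} F · n dS = 3024π.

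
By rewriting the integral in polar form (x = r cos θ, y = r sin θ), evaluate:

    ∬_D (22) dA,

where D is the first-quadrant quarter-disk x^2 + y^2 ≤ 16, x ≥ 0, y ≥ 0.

The region D is 0 ≤ r ≤ 4, 0 ≤ θ ≤ π/2 in polar coordinates, where x = r cos(θ), y = r sin(θ), and dA = r dr dθ.

Under the substitution, the integrand becomes 22, so

    ∬_D (22) dA = ∫_{0}^{π/2} ∫_{0}^{4} (22) · r dr dθ.

Inner integral (in r): ∫_{0}^{4} (22) · r dr = 176.

Outer integral (in θ): ∫_{0}^{π/2} (176) dθ = 88π.

Therefore ∬_D (22) dA = 88π.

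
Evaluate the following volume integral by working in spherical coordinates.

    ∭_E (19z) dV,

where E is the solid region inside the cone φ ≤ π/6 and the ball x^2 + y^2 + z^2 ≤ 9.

In spherical coordinates, x = ρ sin(φ) cos(θ), y = ρ sin(φ) sin(θ), z = ρ cos(φ), and dV = ρ^2 sin(φ) dρ dφ dθ.

The integrand becomes 19ρ cos(φ), so

    ∭_E (19z) dV = ∫_{0}^{2π} ∫_{0}^{π/6} ∫_{0}^{3} (19ρ cos(φ)) · ρ^2 sin(φ) dρ dφ dθ.

Inner (ρ): 1539sin(2φ)/8.
Middle (φ): 1539/32.
Outer (θ): 1539π/16.

Therefore the triple integral equals 1539π/16.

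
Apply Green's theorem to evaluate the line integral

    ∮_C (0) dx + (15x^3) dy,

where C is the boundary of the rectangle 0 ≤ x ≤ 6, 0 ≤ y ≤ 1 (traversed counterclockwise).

Green's theorem converts the closed line integral into a double integral over the enclosed region D:

    ∮_C P dx + Q dy = ∬_D (∂Q/∂x - ∂P/∂y) dA.

Here P = 0, Q = 15x^3, so

    ∂Q/∂x = 45x^2,    ∂P/∂y = 0,
    ∂Q/∂x - ∂P/∂y = 45x^2.

D is the region 0 ≤ x ≤ 6, 0 ≤ y ≤ 1. Evaluating the double integral:

    ∬_D (45x^2) dA = ∫_0^{6} ∫_0^{1} (45x^2) dy dx.

Inner (y from 0 to 1): 45x^2.
Outer (x from 0 to 6): 3240.

Therefore ∮_C P dx + Q dy = 3240.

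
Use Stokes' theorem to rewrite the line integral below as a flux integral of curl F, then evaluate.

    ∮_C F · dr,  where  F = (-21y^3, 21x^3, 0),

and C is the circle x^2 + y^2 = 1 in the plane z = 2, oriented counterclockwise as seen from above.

Let S be the flat disk x^2 + y^2 ≤ 1 in the plane z = 2, with upward unit normal n̂ = ẑ. By Stokes' theorem,

    ∮_C F · dr = ∬_S (∇ × F) · n̂ dS = ∬_D (curl F)_z dA,

where D is the disk x^2 + y^2 ≤ 1.

Compute the curl of F = (-21y^3, 21x^3, 0):
    (∇ × F)_x = ∂F_z/∂y - ∂F_y/∂z = 0,
    (∇ × F)_y = ∂F_x/∂z - ∂F_z/∂x = 0,
    (∇ × F)_z = ∂F_y/∂x - ∂F_x/∂y = 63x^2 + 63y^2.

On z = 2, (curl F)_z = 63x^2 + 63y^2.

Convert to polar (x = r cos θ, y = r sin θ, dA = r dr dθ); the integrand becomes 63r^2, so

    ∬_D (curl F)_z dA = ∫_0^{2π} ∫_0^{1} (63r^2) · r dr dθ.

Inner (r from 0 to 1): 63/4.
Outer (θ from 0 to 2π): 63π/2.

Therefore ∮_C F · dr = 63π/2.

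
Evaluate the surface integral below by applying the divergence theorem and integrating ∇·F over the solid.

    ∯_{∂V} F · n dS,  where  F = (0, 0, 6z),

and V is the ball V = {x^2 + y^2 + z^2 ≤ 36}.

By the divergence theorem,

    ∯_{∂V} F · n dS = ∭_V (∇ · F) dV.

Compute the divergence:
    ∇ · F = ∂F_x/∂x + ∂F_y/∂y + ∂F_z/∂z = 0 + 0 + 6 = 6.

In spherical coordinates, x = ρ sin(φ) cos(θ), y = ρ sin(φ) sin(θ), z = ρ cos(φ), dV = ρ^2 sin(φ) dρ dφ dθ, with 0 ≤ ρ ≤ 6, 0 ≤ φ ≤ π, 0 ≤ θ ≤ 2π.

The integrand, after substitution and multiplying by the volume element, becomes (6) · ρ^2 sin(φ), so

    ∭_V (∇·F) dV = ∫_0^{2π} ∫_0^{π} ∫_0^{6} (6) · ρ^2 sin(φ) dρ dφ dθ.

Inner (ρ from 0 to 6): 432sin(φ).
Middle (φ from 0 to π): 864.
Outer (θ from 0 to 2π): 1728π.

Therefore ∯_{∂V} F · n dS = 1728π.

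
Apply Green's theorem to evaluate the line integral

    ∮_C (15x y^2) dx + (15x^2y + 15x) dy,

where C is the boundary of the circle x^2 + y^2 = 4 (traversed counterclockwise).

Green's theorem converts the closed line integral into a double integral over the enclosed region D:

    ∮_C P dx + Q dy = ∬_D (∂Q/∂x - ∂P/∂y) dA.

Here P = 15x y^2, Q = 15x^2y + 15x, so

    ∂Q/∂x = 30x y + 15,    ∂P/∂y = 30x y,
    ∂Q/∂x - ∂P/∂y = 15.

D is the region x^2 + y^2 ≤ 4. Evaluating the double integral:

In polar coordinates (x = r cos θ, y = r sin θ, dA = r dr dθ) the integrand becomes 15, so

    ∬_D (15) dA = ∫_0^{2π} ∫_0^{2} (15) · r dr dθ.

Inner (r from 0 to 2): 30.
Outer (θ from 0 to 2π): 60π.

Therefore ∮_C P dx + Q dy = 60π.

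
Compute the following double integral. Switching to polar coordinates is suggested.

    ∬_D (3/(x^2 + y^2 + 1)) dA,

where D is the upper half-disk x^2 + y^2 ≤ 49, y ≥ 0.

The region D is 0 ≤ r ≤ 7, 0 ≤ θ ≤ π in polar coordinates, where x = r cos(θ), y = r sin(θ), and dA = r dr dθ.

Under the substitution, the integrand becomes 3/(r^2 + 1), so

    ∬_D (3/(x^2 + y^2 + 1)) dA = ∫_{0}^{π} ∫_{0}^{7} (3/(r^2 + 1)) · r dr dθ.

Inner integral (in r): ∫_{0}^{7} (3/(r^2 + 1)) · r dr = 3log(50)/2.

Outer integral (in θ): ∫_{0}^{π} (3log(50)/2) dθ = 3π log(50)/2.

Therefore ∬_D (3/(x^2 + y^2 + 1)) dA = 3π log(50)/2.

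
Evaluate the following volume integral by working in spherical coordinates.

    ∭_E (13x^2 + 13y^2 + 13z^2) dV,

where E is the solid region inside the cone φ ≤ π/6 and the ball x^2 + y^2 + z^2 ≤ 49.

In spherical coordinates, x = ρ sin(φ) cos(θ), y = ρ sin(φ) sin(θ), z = ρ cos(φ), and dV = ρ^2 sin(φ) dρ dφ dθ.

The integrand becomes 13ρ^2, so

    ∭_E (13x^2 + 13y^2 + 13z^2) dV = ∫_{0}^{2π} ∫_{0}^{π/6} ∫_{0}^{7} (13ρ^2) · ρ^2 sin(φ) dρ dφ dθ.

Inner (ρ): 218491sin(φ)/5.
Middle (φ): 218491/5 - 218491sqrt(3)/10.
Outer (θ): 218491π (2 - sqrt(3))/5.

Therefore the triple integral equals 218491π (2 - sqrt(3))/5.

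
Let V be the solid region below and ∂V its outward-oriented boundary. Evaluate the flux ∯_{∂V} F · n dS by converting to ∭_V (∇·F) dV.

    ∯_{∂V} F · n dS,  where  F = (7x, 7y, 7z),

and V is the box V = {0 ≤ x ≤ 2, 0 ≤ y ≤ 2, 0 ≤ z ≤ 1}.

By the divergence theorem,

    ∯_{∂V} F · n dS = ∭_V (∇ · F) dV.

Compute the divergence:
    ∇ · F = ∂F_x/∂x + ∂F_y/∂y + ∂F_z/∂z = 7 + 7 + 7 = 21.

V is a rectangular box, so dV = dx dy dz with 0 ≤ x ≤ 2, 0 ≤ y ≤ 2, 0 ≤ z ≤ 1.

Integrate (21) over V as an iterated integral:

    ∭_V (∇·F) dV = ∫_0^{2} ∫_0^{2} ∫_0^{1} (21) dz dy dx.

Inner (z from 0 to 1): 21.
Middle (y from 0 to 2): 42.
Outer (x from 0 to 2): 84.

Therefore ∯_{∂V} F · n dS = 84.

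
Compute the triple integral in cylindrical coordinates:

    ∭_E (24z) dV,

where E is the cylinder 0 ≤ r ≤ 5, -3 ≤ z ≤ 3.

In cylindrical coordinates, x = r cos(θ), y = r sin(θ), z = z, and dV = r dr dθ dz.

The integrand becomes 24z, so

    ∭_E (24z) dV = ∫_{0}^{2π} ∫_{0}^{5} ∫_{-3}^{3} (24z) · r dz dr dθ.

Inner (z): 0.
Middle (r from 0 to 5): 0.
Outer (θ): 0.

Therefore the triple integral equals 0.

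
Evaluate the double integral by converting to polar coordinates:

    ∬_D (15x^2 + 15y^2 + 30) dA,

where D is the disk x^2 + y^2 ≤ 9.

The region D is 0 ≤ r ≤ 3, 0 ≤ θ ≤ 2π in polar coordinates, where x = r cos(θ), y = r sin(θ), and dA = r dr dθ.

Under the substitution, the integrand becomes 15r^2 + 30, so

    ∬_D (15x^2 + 15y^2 + 30) dA = ∫_{0}^{2π} ∫_{0}^{3} (15r^2 + 30) · r dr dθ.

Inner integral (in r): ∫_{0}^{3} (15r^2 + 30) · r dr = 1755/4.

Outer integral (in θ): ∫_{0}^{2π} (1755/4) dθ = 1755π/2.

Therefore ∬_D (15x^2 + 15y^2 + 30) dA = 1755π/2.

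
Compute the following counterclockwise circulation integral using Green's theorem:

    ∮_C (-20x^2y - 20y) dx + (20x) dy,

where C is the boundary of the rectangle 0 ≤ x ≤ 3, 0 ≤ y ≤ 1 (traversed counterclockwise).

Green's theorem converts the closed line integral into a double integral over the enclosed region D:

    ∮_C P dx + Q dy = ∬_D (∂Q/∂x - ∂P/∂y) dA.

Here P = -20x^2y - 20y, Q = 20x, so

    ∂Q/∂x = 20,    ∂P/∂y = -20x^2 - 20,
    ∂Q/∂x - ∂P/∂y = 20x^2 + 40.

D is the region 0 ≤ x ≤ 3, 0 ≤ y ≤ 1. Evaluating the double integral:

    ∬_D (20x^2 + 40) dA = ∫_0^{3} ∫_0^{1} (20x^2 + 40) dy dx.

Inner (y from 0 to 1): 20x^2 + 40.
Outer (x from 0 to 3): 300.

Therefore ∮_C P dx + Q dy = 300.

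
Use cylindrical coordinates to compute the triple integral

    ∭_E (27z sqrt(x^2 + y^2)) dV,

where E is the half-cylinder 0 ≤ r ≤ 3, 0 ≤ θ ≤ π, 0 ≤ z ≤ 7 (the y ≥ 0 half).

In cylindrical coordinates, x = r cos(θ), y = r sin(θ), z = z, and dV = r dr dθ dz.

The integrand becomes 27r z, so

    ∭_E (27z sqrt(x^2 + y^2)) dV = ∫_{0}^{π} ∫_{0}^{3} ∫_{0}^{7} (27r z) · r dz dr dθ.

Inner (z): 1323r^2/2.
Middle (r from 0 to 3): 11907/2.
Outer (θ): 11907π/2.

Therefore the triple integral equals 11907π/2.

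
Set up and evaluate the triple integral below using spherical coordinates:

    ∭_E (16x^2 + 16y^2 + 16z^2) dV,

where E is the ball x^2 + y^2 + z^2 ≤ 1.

In spherical coordinates, x = ρ sin(φ) cos(θ), y = ρ sin(φ) sin(θ), z = ρ cos(φ), and dV = ρ^2 sin(φ) dρ dφ dθ.

The integrand becomes 16ρ^2, so

    ∭_E (16x^2 + 16y^2 + 16z^2) dV = ∫_{0}^{2π} ∫_{0}^{π} ∫_{0}^{1} (16ρ^2) · ρ^2 sin(φ) dρ dφ dθ.

Inner (ρ): 16sin(φ)/5.
Middle (φ): 32/5.
Outer (θ): 64π/5.

Therefore the triple integral equals 64π/5.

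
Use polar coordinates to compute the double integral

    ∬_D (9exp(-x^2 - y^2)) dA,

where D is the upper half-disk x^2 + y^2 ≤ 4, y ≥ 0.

The region D is 0 ≤ r ≤ 2, 0 ≤ θ ≤ π in polar coordinates, where x = r cos(θ), y = r sin(θ), and dA = r dr dθ.

Under the substitution, the integrand becomes 9exp(-r^2), so

    ∬_D (9exp(-x^2 - y^2)) dA = ∫_{0}^{π} ∫_{0}^{2} (9exp(-r^2)) · r dr dθ.

Inner integral (in r): ∫_{0}^{2} (9exp(-r^2)) · r dr = 9/2 - 9exp(-4)/2.

Outer integral (in θ): ∫_{0}^{π} (9/2 - 9exp(-4)/2) dθ = -9π (1 - exp(4))exp(-4)/2.

Therefore ∬_D (9exp(-x^2 - y^2)) dA = -9π (1 - exp(4))exp(-4)/2.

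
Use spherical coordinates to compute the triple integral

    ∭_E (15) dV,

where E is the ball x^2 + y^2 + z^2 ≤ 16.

In spherical coordinates, x = ρ sin(φ) cos(θ), y = ρ sin(φ) sin(θ), z = ρ cos(φ), and dV = ρ^2 sin(φ) dρ dφ dθ.

The integrand becomes 15, so

    ∭_E (15) dV = ∫_{0}^{2π} ∫_{0}^{π} ∫_{0}^{4} (15) · ρ^2 sin(φ) dρ dφ dθ.

Inner (ρ): 320sin(φ).
Middle (φ): 640.
Outer (θ): 1280π.

Therefore the triple integral equals 1280π.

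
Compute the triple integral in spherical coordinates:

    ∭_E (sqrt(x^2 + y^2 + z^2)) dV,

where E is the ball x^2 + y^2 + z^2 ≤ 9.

In spherical coordinates, x = ρ sin(φ) cos(θ), y = ρ sin(φ) sin(θ), z = ρ cos(φ), and dV = ρ^2 sin(φ) dρ dφ dθ.

The integrand becomes ρ, so

    ∭_E (sqrt(x^2 + y^2 + z^2)) dV = ∫_{0}^{2π} ∫_{0}^{π} ∫_{0}^{3} (ρ) · ρ^2 sin(φ) dρ dφ dθ.

Inner (ρ): 81sin(φ)/4.
Middle (φ): 81/2.
Outer (θ): 81π.

Therefore the triple integral equals 81π.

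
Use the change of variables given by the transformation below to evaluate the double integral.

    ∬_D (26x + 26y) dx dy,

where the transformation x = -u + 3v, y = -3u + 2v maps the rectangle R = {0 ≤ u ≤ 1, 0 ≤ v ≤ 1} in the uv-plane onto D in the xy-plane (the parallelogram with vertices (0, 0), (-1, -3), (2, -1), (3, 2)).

Compute the Jacobian determinant of (x, y) with respect to (u, v):

    ∂(x,y)/∂(u,v) = | -1  3 | = (-1)(2) - (3)(-3) = 7.
                   | -3  2 |

Its absolute value is |J| = 7 (the area scaling factor).

Substituting x = -u + 3v, y = -3u + 2v into the integrand,

    26x + 26y → -104u + 130v,

so the integral becomes

    ∬_R (-104u + 130v) · |J| du dv = ∫_0^1 ∫_0^1 (-728u + 910v) dv du.

Inner (v): 455 - 728u.
Outer (u): 91.

Therefore ∬_D (26x + 26y) dx dy = 91.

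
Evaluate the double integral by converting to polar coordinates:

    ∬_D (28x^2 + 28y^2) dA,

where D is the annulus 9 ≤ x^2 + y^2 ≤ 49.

The region D is 3 ≤ r ≤ 7, 0 ≤ θ ≤ 2π in polar coordinates, where x = r cos(θ), y = r sin(θ), and dA = r dr dθ.

Under the substitution, the integrand becomes 28r^2, so

    ∬_D (28x^2 + 28y^2) dA = ∫_{0}^{2π} ∫_{3}^{7} (28r^2) · r dr dθ.

Inner integral (in r): ∫_{3}^{7} (28r^2) · r dr = 16240.

Outer integral (in θ): ∫_{0}^{2π} (16240) dθ = 32480π.

Therefore ∬_D (28x^2 + 28y^2) dA = 32480π.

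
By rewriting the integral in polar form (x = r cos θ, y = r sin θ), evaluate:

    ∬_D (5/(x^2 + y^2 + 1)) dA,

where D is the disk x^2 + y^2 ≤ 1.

The region D is 0 ≤ r ≤ 1, 0 ≤ θ ≤ 2π in polar coordinates, where x = r cos(θ), y = r sin(θ), and dA = r dr dθ.

Under the substitution, the integrand becomes 5/(r^2 + 1), so

    ∬_D (5/(x^2 + y^2 + 1)) dA = ∫_{0}^{2π} ∫_{0}^{1} (5/(r^2 + 1)) · r dr dθ.

Inner integral (in r): ∫_{0}^{1} (5/(r^2 + 1)) · r dr = 5log(2)/2.

Outer integral (in θ): ∫_{0}^{2π} (5log(2)/2) dθ = 5π log(2).

Therefore ∬_D (5/(x^2 + y^2 + 1)) dA = 5π log(2).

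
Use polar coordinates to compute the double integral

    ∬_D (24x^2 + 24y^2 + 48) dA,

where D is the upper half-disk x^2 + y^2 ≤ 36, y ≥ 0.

The region D is 0 ≤ r ≤ 6, 0 ≤ θ ≤ π in polar coordinates, where x = r cos(θ), y = r sin(θ), and dA = r dr dθ.

Under the substitution, the integrand becomes 24r^2 + 48, so

    ∬_D (24x^2 + 24y^2 + 48) dA = ∫_{0}^{π} ∫_{0}^{6} (24r^2 + 48) · r dr dθ.

Inner integral (in r): ∫_{0}^{6} (24r^2 + 48) · r dr = 8640.

Outer integral (in θ): ∫_{0}^{π} (8640) dθ = 8640π.

Therefore ∬_D (24x^2 + 24y^2 + 48) dA = 8640π.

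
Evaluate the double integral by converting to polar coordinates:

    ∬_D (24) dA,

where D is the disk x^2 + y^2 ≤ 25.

The region D is 0 ≤ r ≤ 5, 0 ≤ θ ≤ 2π in polar coordinates, where x = r cos(θ), y = r sin(θ), and dA = r dr dθ.

Under the substitution, the integrand becomes 24, so

    ∬_D (24) dA = ∫_{0}^{2π} ∫_{0}^{5} (24) · r dr dθ.

Inner integral (in r): ∫_{0}^{5} (24) · r dr = 300.

Outer integral (in θ): ∫_{0}^{2π} (300) dθ = 600π.

Therefore ∬_D (24) dA = 600π.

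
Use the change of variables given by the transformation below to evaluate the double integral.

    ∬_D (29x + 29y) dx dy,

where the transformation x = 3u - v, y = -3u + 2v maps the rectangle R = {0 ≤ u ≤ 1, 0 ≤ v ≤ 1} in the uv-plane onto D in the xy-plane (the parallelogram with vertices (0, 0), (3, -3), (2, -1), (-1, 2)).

Compute the Jacobian determinant of (x, y) with respect to (u, v):

    ∂(x,y)/∂(u,v) = | 3  -1 | = (3)(2) - (-1)(-3) = 3.
                   | -3  2 |

Its absolute value is |J| = 3 (the area scaling factor).

Substituting x = 3u - v, y = -3u + 2v into the integrand,

    29x + 29y → 29v,

so the integral becomes

    ∬_R (29v) · |J| du dv = ∫_0^1 ∫_0^1 (87v) dv du.

Inner (v): 87/2.
Outer (u): 87/2.

Therefore ∬_D (29x + 29y) dx dy = 87/2.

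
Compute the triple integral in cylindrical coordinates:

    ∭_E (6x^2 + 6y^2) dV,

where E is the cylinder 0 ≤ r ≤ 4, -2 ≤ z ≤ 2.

In cylindrical coordinates, x = r cos(θ), y = r sin(θ), z = z, and dV = r dr dθ dz.

The integrand becomes 6r^2, so

    ∭_E (6x^2 + 6y^2) dV = ∫_{0}^{2π} ∫_{0}^{4} ∫_{-2}^{2} (6r^2) · r dz dr dθ.

Inner (z): 24r^3.
Middle (r from 0 to 4): 1536.
Outer (θ): 3072π.

Therefore the triple integral equals 3072π.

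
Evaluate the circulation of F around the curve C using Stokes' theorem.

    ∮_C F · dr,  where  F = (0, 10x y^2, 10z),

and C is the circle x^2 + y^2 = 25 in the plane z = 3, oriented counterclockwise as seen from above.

Let S be the flat disk x^2 + y^2 ≤ 25 in the plane z = 3, with upward unit normal n̂ = ẑ. By Stokes' theorem,

    ∮_C F · dr = ∬_S (∇ × F) · n̂ dS = ∬_D (curl F)_z dA,

where D is the disk x^2 + y^2 ≤ 25.

Compute the curl of F = (0, 10x y^2, 10z):
    (∇ × F)_x = ∂F_z/∂y - ∂F_y/∂z = 0,
    (∇ × F)_y = ∂F_x/∂z - ∂F_z/∂x = 0,
    (∇ × F)_z = ∂F_y/∂x - ∂F_x/∂y = 10y^2.

On z = 3, (curl F)_z = 10y^2.

Convert to polar (x = r cos θ, y = r sin θ, dA = r dr dθ); the integrand becomes 10r^2sin(θ)^2, so

    ∬_D (curl F)_z dA = ∫_0^{2π} ∫_0^{5} (10r^2sin(θ)^2) · r dr dθ.

Inner (r from 0 to 5): 3125sin(θ)^2/2.
Outer (θ from 0 to 2π): 3125π/2.

Therefore ∮_C F · dr = 3125π/2.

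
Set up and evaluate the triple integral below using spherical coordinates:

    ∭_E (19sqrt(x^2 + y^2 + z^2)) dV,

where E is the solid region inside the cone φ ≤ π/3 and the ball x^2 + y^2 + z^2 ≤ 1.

In spherical coordinates, x = ρ sin(φ) cos(θ), y = ρ sin(φ) sin(θ), z = ρ cos(φ), and dV = ρ^2 sin(φ) dρ dφ dθ.

The integrand becomes 19ρ, so

    ∭_E (19sqrt(x^2 + y^2 + z^2)) dV = ∫_{0}^{2π} ∫_{0}^{π/3} ∫_{0}^{1} (19ρ) · ρ^2 sin(φ) dρ dφ dθ.

Inner (ρ): 19sin(φ)/4.
Middle (φ): 19/8.
Outer (θ): 19π/4.

Therefore the triple integral equals 19π/4.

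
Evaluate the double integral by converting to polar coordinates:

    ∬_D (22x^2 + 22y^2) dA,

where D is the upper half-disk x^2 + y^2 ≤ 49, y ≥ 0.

The region D is 0 ≤ r ≤ 7, 0 ≤ θ ≤ π in polar coordinates, where x = r cos(θ), y = r sin(θ), and dA = r dr dθ.

Under the substitution, the integrand becomes 22r^2, so

    ∬_D (22x^2 + 22y^2) dA = ∫_{0}^{π} ∫_{0}^{7} (22r^2) · r dr dθ.

Inner integral (in r): ∫_{0}^{7} (22r^2) · r dr = 26411/2.

Outer integral (in θ): ∫_{0}^{π} (26411/2) dθ = 26411π/2.

Therefore ∬_D (22x^2 + 22y^2) dA = 26411π/2.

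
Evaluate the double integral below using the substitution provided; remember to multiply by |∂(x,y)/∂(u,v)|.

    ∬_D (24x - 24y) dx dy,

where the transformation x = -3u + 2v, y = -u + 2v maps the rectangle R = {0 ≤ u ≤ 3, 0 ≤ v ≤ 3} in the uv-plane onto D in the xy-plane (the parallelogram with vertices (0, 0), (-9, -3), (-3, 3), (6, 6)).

Compute the Jacobian determinant of (x, y) with respect to (u, v):

    ∂(x,y)/∂(u,v) = | -3  2 | = (-3)(2) - (2)(-1) = -4.
                   | -1  2 |

Its absolute value is |J| = 4 (the area scaling factor).

Substituting x = -3u + 2v, y = -u + 2v into the integrand,

    24x - 24y → -48u,

so the integral becomes

    ∬_R (-48u) · |J| du dv = ∫_0^3 ∫_0^3 (-192u) dv du.

Inner (v): -576u.
Outer (u): -2592.

Therefore ∬_D (24x - 24y) dx dy = -2592.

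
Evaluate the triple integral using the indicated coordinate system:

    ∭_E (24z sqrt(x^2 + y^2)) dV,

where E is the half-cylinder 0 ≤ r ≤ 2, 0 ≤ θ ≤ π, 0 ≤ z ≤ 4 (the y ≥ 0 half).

In cylindrical coordinates, x = r cos(θ), y = r sin(θ), z = z, and dV = r dr dθ dz.

The integrand becomes 24r z, so

    ∭_E (24z sqrt(x^2 + y^2)) dV = ∫_{0}^{π} ∫_{0}^{2} ∫_{0}^{4} (24r z) · r dz dr dθ.

Inner (z): 192r^2.
Middle (r from 0 to 2): 512.
Outer (θ): 512π.

Therefore the triple integral equals 512π.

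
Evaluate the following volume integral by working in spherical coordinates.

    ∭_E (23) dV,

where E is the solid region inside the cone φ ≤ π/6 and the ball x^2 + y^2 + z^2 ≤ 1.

In spherical coordinates, x = ρ sin(φ) cos(θ), y = ρ sin(φ) sin(θ), z = ρ cos(φ), and dV = ρ^2 sin(φ) dρ dφ dθ.

The integrand becomes 23, so

    ∭_E (23) dV = ∫_{0}^{2π} ∫_{0}^{π/6} ∫_{0}^{1} (23) · ρ^2 sin(φ) dρ dφ dθ.

Inner (ρ): 23sin(φ)/3.
Middle (φ): 23/3 - 23sqrt(3)/6.
Outer (θ): 23π (2 - sqrt(3))/3.

Therefore the triple integral equals 23π (2 - sqrt(3))/3.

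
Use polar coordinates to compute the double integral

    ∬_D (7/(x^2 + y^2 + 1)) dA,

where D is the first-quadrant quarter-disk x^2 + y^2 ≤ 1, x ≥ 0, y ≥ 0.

The region D is 0 ≤ r ≤ 1, 0 ≤ θ ≤ π/2 in polar coordinates, where x = r cos(θ), y = r sin(θ), and dA = r dr dθ.

Under the substitution, the integrand becomes 7/(r^2 + 1), so

    ∬_D (7/(x^2 + y^2 + 1)) dA = ∫_{0}^{π/2} ∫_{0}^{1} (7/(r^2 + 1)) · r dr dθ.

Inner integral (in r): ∫_{0}^{1} (7/(r^2 + 1)) · r dr = 7log(2)/2.

Outer integral (in θ): ∫_{0}^{π/2} (7log(2)/2) dθ = 7π log(2)/4.

Therefore ∬_D (7/(x^2 + y^2 + 1)) dA = 7π log(2)/4.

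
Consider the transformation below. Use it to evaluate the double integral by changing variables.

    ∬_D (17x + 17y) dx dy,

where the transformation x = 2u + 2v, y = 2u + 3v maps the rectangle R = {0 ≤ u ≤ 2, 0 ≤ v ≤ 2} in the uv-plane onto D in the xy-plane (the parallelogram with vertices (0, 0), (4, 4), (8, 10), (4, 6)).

Compute the Jacobian determinant of (x, y) with respect to (u, v):

    ∂(x,y)/∂(u,v) = | 2  2 | = (2)(3) - (2)(2) = 2.
                   | 2  3 |

Its absolute value is |J| = 2 (the area scaling factor).

Substituting x = 2u + 2v, y = 2u + 3v into the integrand,

    17x + 17y → 68u + 85v,

so the integral becomes

    ∬_R (68u + 85v) · |J| du dv = ∫_0^2 ∫_0^2 (136u + 170v) dv du.

Inner (v): 272u + 340.
Outer (u): 1224.

Therefore ∬_D (17x + 17y) dx dy = 1224.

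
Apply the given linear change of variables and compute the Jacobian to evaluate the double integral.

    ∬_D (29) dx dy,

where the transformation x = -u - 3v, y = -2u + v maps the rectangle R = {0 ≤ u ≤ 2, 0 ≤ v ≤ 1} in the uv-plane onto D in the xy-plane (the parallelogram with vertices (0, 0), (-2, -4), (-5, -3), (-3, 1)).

Compute the Jacobian determinant of (x, y) with respect to (u, v):

    ∂(x,y)/∂(u,v) = | -1  -3 | = (-1)(1) - (-3)(-2) = -7.
                   | -2  1 |

Its absolute value is |J| = 7 (the area scaling factor).

Substituting x = -u - 3v, y = -2u + v into the integrand,

    29 → 29,

so the integral becomes

    ∬_R (29) · |J| du dv = ∫_0^2 ∫_0^1 (203) dv du.

Inner (v): 203.
Outer (u): 406.

Therefore ∬_D (29) dx dy = 406.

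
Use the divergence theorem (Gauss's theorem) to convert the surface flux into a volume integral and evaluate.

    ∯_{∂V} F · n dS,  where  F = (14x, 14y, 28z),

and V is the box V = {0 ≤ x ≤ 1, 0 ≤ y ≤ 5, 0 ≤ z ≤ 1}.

By the divergence theorem,

    ∯_{∂V} F · n dS = ∭_V (∇ · F) dV.

Compute the divergence:
    ∇ · F = ∂F_x/∂x + ∂F_y/∂y + ∂F_z/∂z = 14 + 14 + 28 = 56.

V is a rectangular box, so dV = dx dy dz with 0 ≤ x ≤ 1, 0 ≤ y ≤ 5, 0 ≤ z ≤ 1.

Integrate (56) over V as an iterated integral:

    ∭_V (∇·F) dV = ∫_0^{1} ∫_0^{5} ∫_0^{1} (56) dz dy dx.

Inner (z from 0 to 1): 56.
Middle (y from 0 to 5): 280.
Outer (x from 0 to 1): 280.

Therefore ∯_{∂V} F · n dS = 280.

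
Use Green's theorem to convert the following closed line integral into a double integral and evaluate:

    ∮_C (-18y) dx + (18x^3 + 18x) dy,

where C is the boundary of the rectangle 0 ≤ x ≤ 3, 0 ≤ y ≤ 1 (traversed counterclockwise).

Green's theorem converts the closed line integral into a double integral over the enclosed region D:

    ∮_C P dx + Q dy = ∬_D (∂Q/∂x - ∂P/∂y) dA.

Here P = -18y, Q = 18x^3 + 18x, so

    ∂Q/∂x = 54x^2 + 18,    ∂P/∂y = -18,
    ∂Q/∂x - ∂P/∂y = 54x^2 + 36.

D is the region 0 ≤ x ≤ 3, 0 ≤ y ≤ 1. Evaluating the double integral:

    ∬_D (54x^2 + 36) dA = ∫_0^{3} ∫_0^{1} (54x^2 + 36) dy dx.

Inner (y from 0 to 1): 54x^2 + 36.
Outer (x from 0 to 3): 594.

Therefore ∮_C P dx + Q dy = 594.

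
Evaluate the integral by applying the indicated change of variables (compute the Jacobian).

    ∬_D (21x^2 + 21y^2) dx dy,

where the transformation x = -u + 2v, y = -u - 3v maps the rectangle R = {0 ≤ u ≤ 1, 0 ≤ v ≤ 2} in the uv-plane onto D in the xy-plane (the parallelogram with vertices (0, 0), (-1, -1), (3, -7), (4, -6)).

Compute the Jacobian determinant of (x, y) with respect to (u, v):

    ∂(x,y)/∂(u,v) = | -1  2 | = (-1)(-3) - (2)(-1) = 5.
                   | -1  -3 |

Its absolute value is |J| = 5 (the area scaling factor).

Substituting x = -u + 2v, y = -u - 3v into the integrand,

    21x^2 + 21y^2 → 42u^2 + 42u v + 273v^2,

so the integral becomes

    ∬_R (42u^2 + 42u v + 273v^2) · |J| du dv = ∫_0^1 ∫_0^2 (210u^2 + 210u v + 1365v^2) dv du.

Inner (v): 420u^2 + 420u + 3640.
Outer (u): 3990.

Therefore ∬_D (21x^2 + 21y^2) dx dy = 3990.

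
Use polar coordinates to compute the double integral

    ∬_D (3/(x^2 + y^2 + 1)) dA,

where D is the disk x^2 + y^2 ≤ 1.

The region D is 0 ≤ r ≤ 1, 0 ≤ θ ≤ 2π in polar coordinates, where x = r cos(θ), y = r sin(θ), and dA = r dr dθ.

Under the substitution, the integrand becomes 3/(r^2 + 1), so

    ∬_D (3/(x^2 + y^2 + 1)) dA = ∫_{0}^{2π} ∫_{0}^{1} (3/(r^2 + 1)) · r dr dθ.

Inner integral (in r): ∫_{0}^{1} (3/(r^2 + 1)) · r dr = 3log(2)/2.

Outer integral (in θ): ∫_{0}^{2π} (3log(2)/2) dθ = 3π log(2).

Therefore ∬_D (3/(x^2 + y^2 + 1)) dA = 3π log(2).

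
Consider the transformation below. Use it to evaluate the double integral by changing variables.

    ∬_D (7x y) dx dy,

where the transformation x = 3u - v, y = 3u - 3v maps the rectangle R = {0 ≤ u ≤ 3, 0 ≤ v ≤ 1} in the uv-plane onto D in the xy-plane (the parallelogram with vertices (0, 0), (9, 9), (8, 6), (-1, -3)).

Compute the Jacobian determinant of (x, y) with respect to (u, v):

    ∂(x,y)/∂(u,v) = | 3  -1 | = (3)(-3) - (-1)(3) = -6.
                   | 3  -3 |

Its absolute value is |J| = 6 (the area scaling factor).

Substituting x = 3u - v, y = 3u - 3v into the integrand,

    7x y → 63u^2 - 84u v + 21v^2,

so the integral becomes

    ∬_R (63u^2 - 84u v + 21v^2) · |J| du dv = ∫_0^3 ∫_0^1 (378u^2 - 504u v + 126v^2) dv du.

Inner (v): 378u^2 - 252u + 42.
Outer (u): 2394.

Therefore ∬_D (7x y) dx dy = 2394.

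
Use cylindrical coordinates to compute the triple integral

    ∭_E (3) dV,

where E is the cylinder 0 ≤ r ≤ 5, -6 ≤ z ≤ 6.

In cylindrical coordinates, x = r cos(θ), y = r sin(θ), z = z, and dV = r dr dθ dz.

The integrand becomes 3, so

    ∭_E (3) dV = ∫_{0}^{2π} ∫_{0}^{5} ∫_{-6}^{6} (3) · r dz dr dθ.

Inner (z): 36r.
Middle (r from 0 to 5): 450.
Outer (θ): 900π.

Therefore the triple integral equals 900π.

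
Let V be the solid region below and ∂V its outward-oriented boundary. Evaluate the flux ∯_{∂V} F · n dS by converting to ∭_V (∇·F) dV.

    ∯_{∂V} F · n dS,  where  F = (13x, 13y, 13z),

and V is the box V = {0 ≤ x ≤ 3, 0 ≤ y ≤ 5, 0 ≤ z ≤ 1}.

By the divergence theorem,

    ∯_{∂V} F · n dS = ∭_V (∇ · F) dV.

Compute the divergence:
    ∇ · F = ∂F_x/∂x + ∂F_y/∂y + ∂F_z/∂z = 13 + 13 + 13 = 39.

V is a rectangular box, so dV = dx dy dz with 0 ≤ x ≤ 3, 0 ≤ y ≤ 5, 0 ≤ z ≤ 1.

Integrate (39) over V as an iterated integral:

    ∭_V (∇·F) dV = ∫_0^{3} ∫_0^{5} ∫_0^{1} (39) dz dy dx.

Inner (z from 0 to 1): 39.
Middle (y from 0 to 5): 195.
Outer (x from 0 to 3): 585.

Therefore ∯_{∂V} F · n dS = 585.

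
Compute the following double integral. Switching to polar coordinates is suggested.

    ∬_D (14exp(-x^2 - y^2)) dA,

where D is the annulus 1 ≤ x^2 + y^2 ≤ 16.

The region D is 1 ≤ r ≤ 4, 0 ≤ θ ≤ 2π in polar coordinates, where x = r cos(θ), y = r sin(θ), and dA = r dr dθ.

Under the substitution, the integrand becomes 14exp(-r^2), so

    ∬_D (14exp(-x^2 - y^2)) dA = ∫_{0}^{2π} ∫_{1}^{4} (14exp(-r^2)) · r dr dθ.

Inner integral (in r): ∫_{1}^{4} (14exp(-r^2)) · r dr = -(7 - 7exp(15))exp(-16).

Outer integral (in θ): ∫_{0}^{2π} (-(7 - 7exp(15))exp(-16)) dθ = -14π (1 - exp(15))exp(-16).

Therefore ∬_D (14exp(-x^2 - y^2)) dA = -14π (1 - exp(15))exp(-16).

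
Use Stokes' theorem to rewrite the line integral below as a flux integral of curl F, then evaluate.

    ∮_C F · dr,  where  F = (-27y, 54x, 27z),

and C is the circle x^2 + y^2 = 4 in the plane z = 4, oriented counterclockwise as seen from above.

Let S be the flat disk x^2 + y^2 ≤ 4 in the plane z = 4, with upward unit normal n̂ = ẑ. By Stokes' theorem,

    ∮_C F · dr = ∬_S (∇ × F) · n̂ dS = ∬_D (curl F)_z dA,

where D is the disk x^2 + y^2 ≤ 4.

Compute the curl of F = (-27y, 54x, 27z):
    (∇ × F)_x = ∂F_z/∂y - ∂F_y/∂z = 0,
    (∇ × F)_y = ∂F_x/∂z - ∂F_z/∂x = 0,
    (∇ × F)_z = ∂F_y/∂x - ∂F_x/∂y = 81.

On z = 4, (curl F)_z = 81.

Convert to polar (x = r cos θ, y = r sin θ, dA = r dr dθ); the integrand becomes 81, so

    ∬_D (curl F)_z dA = ∫_0^{2π} ∫_0^{2} (81) · r dr dθ.

Inner (r from 0 to 2): 162.
Outer (θ from 0 to 2π): 324π.

Therefore ∮_C F · dr = 324π.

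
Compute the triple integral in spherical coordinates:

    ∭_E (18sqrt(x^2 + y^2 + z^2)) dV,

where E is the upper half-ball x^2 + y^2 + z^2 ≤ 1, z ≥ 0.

In spherical coordinates, x = ρ sin(φ) cos(θ), y = ρ sin(φ) sin(θ), z = ρ cos(φ), and dV = ρ^2 sin(φ) dρ dφ dθ.

The integrand becomes 18ρ, so

    ∭_E (18sqrt(x^2 + y^2 + z^2)) dV = ∫_{0}^{2π} ∫_{0}^{π/2} ∫_{0}^{1} (18ρ) · ρ^2 sin(φ) dρ dφ dθ.

Inner (ρ): 9sin(φ)/2.
Middle (φ): 9/2.
Outer (θ): 9π.

Therefore the triple integral equals 9π.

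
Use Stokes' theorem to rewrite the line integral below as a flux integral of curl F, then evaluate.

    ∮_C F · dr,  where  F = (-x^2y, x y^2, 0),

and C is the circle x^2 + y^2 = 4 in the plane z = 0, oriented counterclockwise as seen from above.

Let S be the flat disk x^2 + y^2 ≤ 4 in the plane z = 0, with upward unit normal n̂ = ẑ. By Stokes' theorem,

    ∮_C F · dr = ∬_S (∇ × F) · n̂ dS = ∬_D (curl F)_z dA,

where D is the disk x^2 + y^2 ≤ 4.

Compute the curl of F = (-x^2y, x y^2, 0):
    (∇ × F)_x = ∂F_z/∂y - ∂F_y/∂z = 0,
    (∇ × F)_y = ∂F_x/∂z - ∂F_z/∂x = 0,
    (∇ × F)_z = ∂F_y/∂x - ∂F_x/∂y = x^2 + y^2.

On z = 0, (curl F)_z = x^2 + y^2.

Convert to polar (x = r cos θ, y = r sin θ, dA = r dr dθ); the integrand becomes r^2, so

    ∬_D (curl F)_z dA = ∫_0^{2π} ∫_0^{2} (r^2) · r dr dθ.

Inner (r from 0 to 2): 4.
Outer (θ from 0 to 2π): 8π.

Therefore ∮_C F · dr = 8π.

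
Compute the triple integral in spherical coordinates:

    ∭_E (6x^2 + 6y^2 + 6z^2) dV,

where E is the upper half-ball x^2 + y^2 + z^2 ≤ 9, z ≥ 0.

In spherical coordinates, x = ρ sin(φ) cos(θ), y = ρ sin(φ) sin(θ), z = ρ cos(φ), and dV = ρ^2 sin(φ) dρ dφ dθ.

The integrand becomes 6ρ^2, so

    ∭_E (6x^2 + 6y^2 + 6z^2) dV = ∫_{0}^{2π} ∫_{0}^{π/2} ∫_{0}^{3} (6ρ^2) · ρ^2 sin(φ) dρ dφ dθ.

Inner (ρ): 1458sin(φ)/5.
Middle (φ): 1458/5.
Outer (θ): 2916π/5.

Therefore the triple integral equals 2916π/5.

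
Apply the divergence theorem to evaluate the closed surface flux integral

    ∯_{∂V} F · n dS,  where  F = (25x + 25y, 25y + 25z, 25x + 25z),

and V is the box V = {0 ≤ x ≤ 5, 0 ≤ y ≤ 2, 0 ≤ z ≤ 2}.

By the divergence theorem,

    ∯_{∂V} F · n dS = ∭_V (∇ · F) dV.

Compute the divergence:
    ∇ · F = ∂F_x/∂x + ∂F_y/∂y + ∂F_z/∂z = 25 + 25 + 25 = 75.

V is a rectangular box, so dV = dx dy dz with 0 ≤ x ≤ 5, 0 ≤ y ≤ 2, 0 ≤ z ≤ 2.

Integrate (75) over V as an iterated integral:

    ∭_V (∇·F) dV = ∫_0^{5} ∫_0^{2} ∫_0^{2} (75) dz dy dx.

Inner (z from 0 to 2): 150.
Middle (y from 0 to 2): 300.
Outer (x from 0 to 5): 1500.

Therefore ∯_{∂V} F · n dS = 1500.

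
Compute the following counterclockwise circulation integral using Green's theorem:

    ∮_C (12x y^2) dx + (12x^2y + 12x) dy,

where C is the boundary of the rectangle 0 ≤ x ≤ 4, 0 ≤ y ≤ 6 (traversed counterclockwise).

Green's theorem converts the closed line integral into a double integral over the enclosed region D:

    ∮_C P dx + Q dy = ∬_D (∂Q/∂x - ∂P/∂y) dA.

Here P = 12x y^2, Q = 12x^2y + 12x, so

    ∂Q/∂x = 24x y + 12,    ∂P/∂y = 24x y,
    ∂Q/∂x - ∂P/∂y = 12.

D is the region 0 ≤ x ≤ 4, 0 ≤ y ≤ 6. Evaluating the double integral:

    ∬_D (12) dA = ∫_0^{4} ∫_0^{6} (12) dy dx.

Inner (y from 0 to 6): 72.
Outer (x from 0 to 4): 288.

Therefore ∮_C P dx + Q dy = 288.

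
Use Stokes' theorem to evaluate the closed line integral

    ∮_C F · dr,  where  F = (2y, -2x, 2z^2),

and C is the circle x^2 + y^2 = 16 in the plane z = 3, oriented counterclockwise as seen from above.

Let S be the flat disk x^2 + y^2 ≤ 16 in the plane z = 3, with upward unit normal n̂ = ẑ. By Stokes' theorem,

    ∮_C F · dr = ∬_S (∇ × F) · n̂ dS = ∬_D (curl F)_z dA,

where D is the disk x^2 + y^2 ≤ 16.

Compute the curl of F = (2y, -2x, 2z^2):
    (∇ × F)_x = ∂F_z/∂y - ∂F_y/∂z = 0,
    (∇ × F)_y = ∂F_x/∂z - ∂F_z/∂x = 0,
    (∇ × F)_z = ∂F_y/∂x - ∂F_x/∂y = -4.

On z = 3, (curl F)_z = -4.

Convert to polar (x = r cos θ, y = r sin θ, dA = r dr dθ); the integrand becomes -4, so

    ∬_D (curl F)_z dA = ∫_0^{2π} ∫_0^{4} (-4) · r dr dθ.

Inner (r from 0 to 4): -32.
Outer (θ from 0 to 2π): -64π.

Therefore ∮_C F · dr = -64π.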